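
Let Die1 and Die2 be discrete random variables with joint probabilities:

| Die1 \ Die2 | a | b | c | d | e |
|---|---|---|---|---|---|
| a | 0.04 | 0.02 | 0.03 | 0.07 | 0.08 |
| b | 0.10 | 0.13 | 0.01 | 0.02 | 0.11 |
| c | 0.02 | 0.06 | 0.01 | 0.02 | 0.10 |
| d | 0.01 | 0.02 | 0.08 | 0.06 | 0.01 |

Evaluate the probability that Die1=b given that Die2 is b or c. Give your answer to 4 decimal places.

0.3889

P(Die2=b) = 0.02 + 0.13 + 0.06 + 0.02 = 0.23.
P(Die2=c) = 0.03 + 0.01 + 0.01 + 0.08 = 0.13.
P(Die2 ∈ {b, c}) = 0.23 + 0.13 = 0.36; P(Die1=b, Die2 ∈ {b, c}) = 0.13 + 0.01 = 0.14.
P(Die1=b | Die2 ∈ {b, c}) = 0.14/0.36 = 0.3889.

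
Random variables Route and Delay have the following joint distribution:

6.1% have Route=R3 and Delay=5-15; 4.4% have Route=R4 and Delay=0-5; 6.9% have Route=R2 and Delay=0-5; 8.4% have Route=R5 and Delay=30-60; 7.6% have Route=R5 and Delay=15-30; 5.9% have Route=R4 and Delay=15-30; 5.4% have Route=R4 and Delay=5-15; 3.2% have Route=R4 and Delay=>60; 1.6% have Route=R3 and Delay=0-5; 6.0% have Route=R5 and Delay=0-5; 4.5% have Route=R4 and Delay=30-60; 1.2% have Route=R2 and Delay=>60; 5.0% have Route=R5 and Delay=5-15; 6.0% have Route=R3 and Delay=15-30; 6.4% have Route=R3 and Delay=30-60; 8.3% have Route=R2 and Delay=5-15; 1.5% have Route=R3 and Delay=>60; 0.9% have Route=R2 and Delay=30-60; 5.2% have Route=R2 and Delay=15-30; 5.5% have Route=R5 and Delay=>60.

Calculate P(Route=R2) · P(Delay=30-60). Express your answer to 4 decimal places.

P(Route=R2) = 0.069 + 0.083 + 0.052 + 0.009 + 0.012 = 0.225.
P(Delay=30-60) = 0.009 + 0.064 + 0.045 + 0.084 = 0.202.
Product: 0.225 × 0.202 = 0.0455.

0.0455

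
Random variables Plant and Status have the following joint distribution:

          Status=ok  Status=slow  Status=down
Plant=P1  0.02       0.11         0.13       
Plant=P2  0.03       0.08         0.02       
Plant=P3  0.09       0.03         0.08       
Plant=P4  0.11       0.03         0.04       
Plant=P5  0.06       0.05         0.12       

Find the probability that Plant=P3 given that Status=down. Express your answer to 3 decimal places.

0.205

P(Status=down) = 0.13 + 0.02 + 0.08 + 0.04 + 0.12 = 0.39.
P(Plant=P3 | Status=down) = 0.08/0.39 = 0.205.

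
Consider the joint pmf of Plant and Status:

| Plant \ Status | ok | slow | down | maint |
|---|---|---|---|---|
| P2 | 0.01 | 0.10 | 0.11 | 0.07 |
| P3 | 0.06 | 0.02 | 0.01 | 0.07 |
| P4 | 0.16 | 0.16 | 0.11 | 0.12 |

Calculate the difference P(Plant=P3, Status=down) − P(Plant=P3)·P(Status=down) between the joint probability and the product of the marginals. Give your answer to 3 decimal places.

-0.027

P(Plant=P3) = 0.06 + 0.02 + 0.01 + 0.07 = 0.16.
P(Status=down) = 0.11 + 0.01 + 0.11 = 0.23.
P(Plant=P3, Status=down) − P(Plant=P3)P(Status=down) = 0.01 − 0.16×0.23 = -0.027.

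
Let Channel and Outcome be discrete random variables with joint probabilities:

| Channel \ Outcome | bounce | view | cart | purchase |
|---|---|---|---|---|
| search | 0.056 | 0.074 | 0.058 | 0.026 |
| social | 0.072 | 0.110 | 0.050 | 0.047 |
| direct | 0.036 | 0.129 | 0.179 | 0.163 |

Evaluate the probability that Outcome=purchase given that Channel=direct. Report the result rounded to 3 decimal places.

P(Channel=direct) = 0.036 + 0.129 + 0.179 + 0.163 = 0.507.
P(Outcome=purchase | Channel=direct) = 0.163/0.507 = 0.321.

0.321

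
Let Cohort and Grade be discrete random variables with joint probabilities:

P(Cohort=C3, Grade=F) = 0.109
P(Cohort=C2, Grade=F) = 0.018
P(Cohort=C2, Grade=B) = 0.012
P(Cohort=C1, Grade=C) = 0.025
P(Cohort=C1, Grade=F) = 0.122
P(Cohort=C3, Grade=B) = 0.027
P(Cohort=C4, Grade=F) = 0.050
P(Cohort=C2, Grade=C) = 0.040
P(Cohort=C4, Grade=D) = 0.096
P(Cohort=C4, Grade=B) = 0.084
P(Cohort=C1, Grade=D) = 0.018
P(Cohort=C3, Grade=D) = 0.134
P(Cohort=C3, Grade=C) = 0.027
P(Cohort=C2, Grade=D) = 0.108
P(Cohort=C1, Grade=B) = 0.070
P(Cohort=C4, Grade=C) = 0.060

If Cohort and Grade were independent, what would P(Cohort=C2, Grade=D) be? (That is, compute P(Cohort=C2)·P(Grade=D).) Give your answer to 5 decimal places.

P(Cohort=C2) = 0.012 + 0.040 + 0.108 + 0.018 = 0.178.
P(Grade=D) = 0.018 + 0.108 + 0.134 + 0.096 = 0.356.
Product: 0.178 × 0.356 = 0.06337.

0.06337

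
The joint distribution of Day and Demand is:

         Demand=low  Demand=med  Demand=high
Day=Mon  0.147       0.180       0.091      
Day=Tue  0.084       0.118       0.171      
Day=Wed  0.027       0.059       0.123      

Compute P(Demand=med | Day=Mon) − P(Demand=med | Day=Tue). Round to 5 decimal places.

0.11427

P(Day=Mon) = 0.147 + 0.180 + 0.091 = 0.418; P(Demand=med | Day=Mon) = 0.180/0.418 = 0.430622.
P(Day=Tue) = 0.084 + 0.118 + 0.171 = 0.373; P(Demand=med | Day=Tue) = 0.118/0.373 = 0.316354.
Difference = 0.11427.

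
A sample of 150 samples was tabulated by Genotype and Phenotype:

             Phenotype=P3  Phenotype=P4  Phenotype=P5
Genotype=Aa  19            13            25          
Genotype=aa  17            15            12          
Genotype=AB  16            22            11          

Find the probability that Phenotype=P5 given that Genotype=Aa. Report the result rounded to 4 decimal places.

Total with Genotype=Aa: 19 + 13 + 25 = 57.
P(Phenotype=P5 | Genotype=Aa) = 25/57 = 0.4386.

0.4386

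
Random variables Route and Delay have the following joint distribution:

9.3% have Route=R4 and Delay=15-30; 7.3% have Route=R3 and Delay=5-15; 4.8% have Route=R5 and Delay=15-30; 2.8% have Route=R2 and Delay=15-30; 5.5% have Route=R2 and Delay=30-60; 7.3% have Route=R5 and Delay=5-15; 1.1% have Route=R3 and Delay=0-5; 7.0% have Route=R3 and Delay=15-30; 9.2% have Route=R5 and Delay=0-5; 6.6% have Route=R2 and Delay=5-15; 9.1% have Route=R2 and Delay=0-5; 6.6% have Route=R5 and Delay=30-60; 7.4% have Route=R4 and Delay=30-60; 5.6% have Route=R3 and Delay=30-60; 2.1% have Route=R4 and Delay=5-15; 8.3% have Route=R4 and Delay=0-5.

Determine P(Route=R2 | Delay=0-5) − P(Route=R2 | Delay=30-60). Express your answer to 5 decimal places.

0.10940

P(Delay=0-5) = 0.091 + 0.011 + 0.083 + 0.092 = 0.277; P(Route=R2 | Delay=0-5) = 0.091/0.277 = 0.328520.
P(Delay=30-60) = 0.055 + 0.056 + 0.074 + 0.066 = 0.251; P(Route=R2 | Delay=30-60) = 0.055/0.251 = 0.219124.
Difference = 0.10940.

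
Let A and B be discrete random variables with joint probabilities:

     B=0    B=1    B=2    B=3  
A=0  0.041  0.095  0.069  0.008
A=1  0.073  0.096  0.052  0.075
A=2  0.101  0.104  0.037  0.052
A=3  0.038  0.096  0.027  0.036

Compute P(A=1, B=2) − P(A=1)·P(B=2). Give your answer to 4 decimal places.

P(A=1) = 0.073 + 0.096 + 0.052 + 0.075 = 0.296.
P(B=2) = 0.069 + 0.052 + 0.037 + 0.027 = 0.185.
P(A=1, B=2) − P(A=1)P(B=2) = 0.052 − 0.296×0.185 = -0.0028.

-0.0028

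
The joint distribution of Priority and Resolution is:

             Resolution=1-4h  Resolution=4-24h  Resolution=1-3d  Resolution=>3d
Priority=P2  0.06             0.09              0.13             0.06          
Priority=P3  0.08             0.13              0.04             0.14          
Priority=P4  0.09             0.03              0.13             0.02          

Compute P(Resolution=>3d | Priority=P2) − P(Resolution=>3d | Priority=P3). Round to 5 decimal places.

-0.18250

P(Priority=P2) = 0.06 + 0.09 + 0.13 + 0.06 = 0.34; P(Resolution=>3d | Priority=P2) = 0.06/0.34 = 0.176471.
P(Priority=P3) = 0.08 + 0.13 + 0.04 + 0.14 = 0.39; P(Resolution=>3d | Priority=P3) = 0.14/0.39 = 0.358974.
Difference = -0.18250.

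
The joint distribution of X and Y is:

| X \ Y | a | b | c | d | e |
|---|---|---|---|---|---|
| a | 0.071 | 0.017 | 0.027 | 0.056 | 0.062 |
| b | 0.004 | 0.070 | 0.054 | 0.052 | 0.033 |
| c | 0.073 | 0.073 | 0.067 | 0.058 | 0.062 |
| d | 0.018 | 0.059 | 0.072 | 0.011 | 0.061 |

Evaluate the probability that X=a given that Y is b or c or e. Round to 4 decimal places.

0.1613

P(Y=b) = 0.017 + 0.070 + 0.073 + 0.059 = 0.219.
P(Y=c) = 0.027 + 0.054 + 0.067 + 0.072 = 0.220.
P(Y=e) = 0.062 + 0.033 + 0.062 + 0.061 = 0.218.
P(Y ∈ {b, c, e}) = 0.219 + 0.220 + 0.218 = 0.657; P(X=a, Y ∈ {b, c, e}) = 0.017 + 0.027 + 0.062 = 0.106.
P(X=a | Y ∈ {b, c, e}) = 0.106/0.657 = 0.1613.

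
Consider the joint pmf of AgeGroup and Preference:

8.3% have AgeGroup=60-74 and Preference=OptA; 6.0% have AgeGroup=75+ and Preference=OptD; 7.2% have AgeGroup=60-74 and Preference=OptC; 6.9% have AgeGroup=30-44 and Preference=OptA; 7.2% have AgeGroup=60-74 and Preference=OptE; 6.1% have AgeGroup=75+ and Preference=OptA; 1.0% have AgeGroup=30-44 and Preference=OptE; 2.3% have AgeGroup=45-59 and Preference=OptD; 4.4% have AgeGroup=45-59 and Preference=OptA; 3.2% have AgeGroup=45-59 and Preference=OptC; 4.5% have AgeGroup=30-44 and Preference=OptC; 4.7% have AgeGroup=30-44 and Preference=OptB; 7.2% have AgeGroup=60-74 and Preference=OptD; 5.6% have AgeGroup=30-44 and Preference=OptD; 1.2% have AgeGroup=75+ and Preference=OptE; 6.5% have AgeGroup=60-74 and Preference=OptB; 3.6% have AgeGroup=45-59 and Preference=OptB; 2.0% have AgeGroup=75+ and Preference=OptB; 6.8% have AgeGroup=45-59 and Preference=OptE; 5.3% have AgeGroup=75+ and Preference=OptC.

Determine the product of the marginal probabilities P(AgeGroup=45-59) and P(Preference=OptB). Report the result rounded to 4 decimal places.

P(AgeGroup=45-59) = 0.044 + 0.036 + 0.032 + 0.023 + 0.068 = 0.203.
P(Preference=OptB) = 0.047 + 0.036 + 0.065 + 0.020 = 0.168.
Product: 0.203 × 0.168 = 0.0341.

0.0341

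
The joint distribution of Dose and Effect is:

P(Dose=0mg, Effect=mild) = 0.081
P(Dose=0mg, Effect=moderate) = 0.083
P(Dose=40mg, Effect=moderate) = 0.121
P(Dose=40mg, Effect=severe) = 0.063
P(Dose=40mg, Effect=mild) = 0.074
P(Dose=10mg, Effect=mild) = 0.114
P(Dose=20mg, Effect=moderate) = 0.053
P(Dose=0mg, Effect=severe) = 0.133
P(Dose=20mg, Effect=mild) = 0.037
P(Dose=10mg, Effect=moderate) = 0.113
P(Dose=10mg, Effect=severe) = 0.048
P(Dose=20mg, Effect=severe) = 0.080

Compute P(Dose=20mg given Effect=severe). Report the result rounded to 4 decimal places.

P(Effect=severe) = 0.133 + 0.048 + 0.080 + 0.063 = 0.324.
P(Dose=20mg | Effect=severe) = 0.080/0.324 = 0.2469.

0.2469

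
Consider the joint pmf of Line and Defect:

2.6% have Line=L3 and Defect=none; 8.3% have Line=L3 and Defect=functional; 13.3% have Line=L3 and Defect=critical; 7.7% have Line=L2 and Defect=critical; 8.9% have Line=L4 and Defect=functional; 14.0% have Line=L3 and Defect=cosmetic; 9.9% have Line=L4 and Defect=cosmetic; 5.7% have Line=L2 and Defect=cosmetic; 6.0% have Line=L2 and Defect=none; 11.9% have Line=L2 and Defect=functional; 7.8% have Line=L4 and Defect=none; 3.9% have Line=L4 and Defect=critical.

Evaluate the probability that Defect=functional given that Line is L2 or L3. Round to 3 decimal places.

P(Line=L2) = 0.060 + 0.057 + 0.119 + 0.077 = 0.313.
P(Line=L3) = 0.026 + 0.140 + 0.083 + 0.133 = 0.382.
P(Line ∈ {L2, L3}) = 0.313 + 0.382 = 0.695; P(Defect=functional, Line ∈ {L2, L3}) = 0.119 + 0.083 = 0.202.
P(Defect=functional | Line ∈ {L2, L3}) = 0.202/0.695 = 0.291.

0.291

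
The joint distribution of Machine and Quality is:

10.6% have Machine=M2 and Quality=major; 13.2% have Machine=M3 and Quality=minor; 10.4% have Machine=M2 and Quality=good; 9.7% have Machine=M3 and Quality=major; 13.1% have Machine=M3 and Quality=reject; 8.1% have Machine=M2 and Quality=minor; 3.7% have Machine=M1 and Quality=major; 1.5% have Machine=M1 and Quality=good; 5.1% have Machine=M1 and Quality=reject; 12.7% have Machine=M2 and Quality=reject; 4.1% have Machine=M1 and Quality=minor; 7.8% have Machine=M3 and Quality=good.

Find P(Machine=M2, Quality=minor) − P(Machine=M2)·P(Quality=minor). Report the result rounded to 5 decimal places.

P(Machine=M2) = 0.104 + 0.081 + 0.106 + 0.127 = 0.418.
P(Quality=minor) = 0.041 + 0.081 + 0.132 = 0.254.
P(Machine=M2, Quality=minor) − P(Machine=M2)P(Quality=minor) = 0.081 − 0.418×0.254 = -0.02517.

-0.02517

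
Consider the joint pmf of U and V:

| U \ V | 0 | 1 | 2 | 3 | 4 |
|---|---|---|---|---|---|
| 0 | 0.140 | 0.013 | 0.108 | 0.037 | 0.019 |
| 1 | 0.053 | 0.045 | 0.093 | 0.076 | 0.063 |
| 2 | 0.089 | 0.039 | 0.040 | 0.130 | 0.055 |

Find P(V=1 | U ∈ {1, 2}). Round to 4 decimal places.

P(U=1) = 0.053 + 0.045 + 0.093 + 0.076 + 0.063 = 0.330.
P(U=2) = 0.089 + 0.039 + 0.040 + 0.130 + 0.055 = 0.353.
P(U ∈ {1, 2}) = 0.330 + 0.353 = 0.683; P(V=1, U ∈ {1, 2}) = 0.045 + 0.039 = 0.084.
P(V=1 | U ∈ {1, 2}) = 0.084/0.683 = 0.1230.

0.1230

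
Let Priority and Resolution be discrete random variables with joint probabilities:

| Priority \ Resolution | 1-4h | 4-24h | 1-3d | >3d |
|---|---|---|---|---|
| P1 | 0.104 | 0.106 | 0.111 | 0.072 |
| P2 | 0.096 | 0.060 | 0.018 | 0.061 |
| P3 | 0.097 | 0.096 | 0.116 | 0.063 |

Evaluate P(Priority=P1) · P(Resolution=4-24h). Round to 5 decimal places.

P(Priority=P1) = 0.104 + 0.106 + 0.111 + 0.072 = 0.393.
P(Resolution=4-24h) = 0.106 + 0.060 + 0.096 = 0.262.
Product: 0.393 × 0.262 = 0.10297.

0.10297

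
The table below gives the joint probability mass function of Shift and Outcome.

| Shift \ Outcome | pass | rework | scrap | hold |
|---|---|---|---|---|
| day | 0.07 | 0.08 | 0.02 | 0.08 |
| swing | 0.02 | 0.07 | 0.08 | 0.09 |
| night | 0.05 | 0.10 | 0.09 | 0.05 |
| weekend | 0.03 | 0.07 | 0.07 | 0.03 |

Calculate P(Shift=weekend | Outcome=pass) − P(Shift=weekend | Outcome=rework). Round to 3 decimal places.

-0.042

P(Outcome=pass) = 0.07 + 0.02 + 0.05 + 0.03 = 0.17; P(Shift=weekend | Outcome=pass) = 0.03/0.17 = 0.1765.
P(Outcome=rework) = 0.08 + 0.07 + 0.10 + 0.07 = 0.32; P(Shift=weekend | Outcome=rework) = 0.07/0.32 = 0.2188.
Difference = -0.042.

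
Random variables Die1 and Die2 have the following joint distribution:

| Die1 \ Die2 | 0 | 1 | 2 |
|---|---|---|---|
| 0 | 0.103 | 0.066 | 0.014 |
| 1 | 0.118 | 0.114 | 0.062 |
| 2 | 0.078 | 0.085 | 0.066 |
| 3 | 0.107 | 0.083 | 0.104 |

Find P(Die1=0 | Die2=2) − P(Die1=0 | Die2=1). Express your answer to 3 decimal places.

-0.133

P(Die2=2) = 0.014 + 0.062 + 0.066 + 0.104 = 0.246; P(Die1=0 | Die2=2) = 0.014/0.246 = 0.0569.
P(Die2=1) = 0.066 + 0.114 + 0.085 + 0.083 = 0.348; P(Die1=0 | Die2=1) = 0.066/0.348 = 0.1897.
Difference = -0.133.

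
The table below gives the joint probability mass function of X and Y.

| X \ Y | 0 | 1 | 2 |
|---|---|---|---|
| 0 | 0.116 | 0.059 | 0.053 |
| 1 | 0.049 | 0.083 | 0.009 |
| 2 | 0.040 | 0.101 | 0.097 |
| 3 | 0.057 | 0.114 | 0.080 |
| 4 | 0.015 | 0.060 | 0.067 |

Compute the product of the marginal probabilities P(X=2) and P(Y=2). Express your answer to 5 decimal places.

P(X=2) = 0.040 + 0.101 + 0.097 = 0.238.
P(Y=2) = 0.053 + 0.009 + 0.097 + 0.080 + 0.067 = 0.306.
Product: 0.238 × 0.306 = 0.07283.

0.07283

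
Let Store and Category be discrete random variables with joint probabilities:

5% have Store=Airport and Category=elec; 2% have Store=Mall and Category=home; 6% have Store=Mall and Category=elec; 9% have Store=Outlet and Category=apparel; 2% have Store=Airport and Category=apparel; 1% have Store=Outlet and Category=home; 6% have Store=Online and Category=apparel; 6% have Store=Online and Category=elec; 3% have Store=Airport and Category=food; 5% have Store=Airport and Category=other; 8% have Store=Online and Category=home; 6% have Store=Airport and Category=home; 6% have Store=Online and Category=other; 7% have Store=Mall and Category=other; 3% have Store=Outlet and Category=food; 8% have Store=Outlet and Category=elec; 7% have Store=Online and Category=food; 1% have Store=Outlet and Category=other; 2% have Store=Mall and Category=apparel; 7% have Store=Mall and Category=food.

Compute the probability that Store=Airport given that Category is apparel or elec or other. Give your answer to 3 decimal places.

P(Category=apparel) = 0.02 + 0.02 + 0.09 + 0.06 = 0.19.
P(Category=elec) = 0.06 + 0.05 + 0.08 + 0.06 = 0.25.
P(Category=other) = 0.07 + 0.05 + 0.01 + 0.06 = 0.19.
P(Category ∈ {apparel, elec, other}) = 0.19 + 0.25 + 0.19 = 0.63; P(Store=Airport, Category ∈ {apparel, elec, other}) = 0.02 + 0.05 + 0.05 = 0.12.
P(Store=Airport | Category ∈ {apparel, elec, other}) = 0.12/0.63 = 0.190.

0.190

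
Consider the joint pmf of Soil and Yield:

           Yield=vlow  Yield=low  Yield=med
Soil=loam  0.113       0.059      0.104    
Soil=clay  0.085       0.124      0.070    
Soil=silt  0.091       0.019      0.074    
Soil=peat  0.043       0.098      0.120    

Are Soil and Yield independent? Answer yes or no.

no

P(Soil=peat) = 0.261 and P(Yield=vlow) = 0.332, so their product is 0.08665, but P(Soil=peat, Yield=vlow) = 0.043. Since these differ, Soil and Yield are not independent.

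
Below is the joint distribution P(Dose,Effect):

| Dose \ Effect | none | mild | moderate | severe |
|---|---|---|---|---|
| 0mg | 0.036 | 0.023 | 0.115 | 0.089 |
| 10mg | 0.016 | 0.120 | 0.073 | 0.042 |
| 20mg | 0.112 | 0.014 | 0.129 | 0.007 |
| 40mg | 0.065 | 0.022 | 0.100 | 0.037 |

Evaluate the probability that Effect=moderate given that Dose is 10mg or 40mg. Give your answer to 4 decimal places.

0.3642

P(Dose=10mg) = 0.016 + 0.120 + 0.073 + 0.042 = 0.251.
P(Dose=40mg) = 0.065 + 0.022 + 0.100 + 0.037 = 0.224.
P(Dose ∈ {10mg, 40mg}) = 0.251 + 0.224 = 0.475; P(Effect=moderate, Dose ∈ {10mg, 40mg}) = 0.073 + 0.100 = 0.173.
P(Effect=moderate | Dose ∈ {10mg, 40mg}) = 0.173/0.475 = 0.3642.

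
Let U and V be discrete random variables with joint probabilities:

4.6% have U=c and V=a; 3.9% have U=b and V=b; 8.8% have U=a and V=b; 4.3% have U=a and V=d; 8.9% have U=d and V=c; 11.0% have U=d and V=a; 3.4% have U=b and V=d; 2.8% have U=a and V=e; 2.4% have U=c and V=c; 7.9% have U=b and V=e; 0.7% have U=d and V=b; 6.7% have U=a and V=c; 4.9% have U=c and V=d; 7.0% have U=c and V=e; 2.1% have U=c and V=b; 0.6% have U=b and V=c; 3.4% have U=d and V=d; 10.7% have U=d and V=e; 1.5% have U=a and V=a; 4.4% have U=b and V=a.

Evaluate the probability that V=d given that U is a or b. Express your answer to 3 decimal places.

P(U=a) = 0.015 + 0.088 + 0.067 + 0.043 + 0.028 = 0.241.
P(U=b) = 0.044 + 0.039 + 0.006 + 0.034 + 0.079 = 0.202.
P(U ∈ {a, b}) = 0.241 + 0.202 = 0.443; P(V=d, U ∈ {a, b}) = 0.043 + 0.034 = 0.077.
P(V=d | U ∈ {a, b}) = 0.077/0.443 = 0.174.

0.174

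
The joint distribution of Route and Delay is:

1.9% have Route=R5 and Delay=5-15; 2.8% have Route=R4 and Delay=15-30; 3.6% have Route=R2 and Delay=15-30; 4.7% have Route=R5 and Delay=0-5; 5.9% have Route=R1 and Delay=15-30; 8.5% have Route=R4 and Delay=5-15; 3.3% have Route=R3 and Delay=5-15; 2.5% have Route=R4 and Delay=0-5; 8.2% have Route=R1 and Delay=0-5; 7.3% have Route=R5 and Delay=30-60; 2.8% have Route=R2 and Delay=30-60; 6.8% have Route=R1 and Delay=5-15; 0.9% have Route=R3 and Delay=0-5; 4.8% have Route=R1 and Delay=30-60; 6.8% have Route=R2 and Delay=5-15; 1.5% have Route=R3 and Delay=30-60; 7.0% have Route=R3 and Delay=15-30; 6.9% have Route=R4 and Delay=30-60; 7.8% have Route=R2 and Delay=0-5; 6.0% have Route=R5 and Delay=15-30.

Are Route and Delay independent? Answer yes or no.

no

P(Route=R3) = 0.127 and P(Delay=15-30) = 0.253, so their product is 0.03213, but P(Route=R3, Delay=15-30) = 0.070. Since these differ, Route and Delay are not independent.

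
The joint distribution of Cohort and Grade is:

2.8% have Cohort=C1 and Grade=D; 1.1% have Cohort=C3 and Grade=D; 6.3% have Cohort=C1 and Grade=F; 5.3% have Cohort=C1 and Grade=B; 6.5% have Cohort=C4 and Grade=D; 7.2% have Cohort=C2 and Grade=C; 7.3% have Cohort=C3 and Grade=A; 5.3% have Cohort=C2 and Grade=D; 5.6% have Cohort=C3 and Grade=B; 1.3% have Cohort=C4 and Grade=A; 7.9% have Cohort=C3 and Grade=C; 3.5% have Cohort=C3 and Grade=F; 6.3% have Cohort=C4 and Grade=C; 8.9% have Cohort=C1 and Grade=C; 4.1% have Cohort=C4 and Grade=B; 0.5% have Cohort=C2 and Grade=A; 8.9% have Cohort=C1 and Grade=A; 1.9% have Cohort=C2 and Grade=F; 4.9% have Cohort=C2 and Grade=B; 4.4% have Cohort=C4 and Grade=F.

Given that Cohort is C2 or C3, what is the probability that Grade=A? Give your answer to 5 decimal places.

0.17257

P(Cohort=C2) = 0.005 + 0.049 + 0.072 + 0.053 + 0.019 = 0.198.
P(Cohort=C3) = 0.073 + 0.056 + 0.079 + 0.011 + 0.035 = 0.254.
P(Cohort ∈ {C2, C3}) = 0.198 + 0.254 = 0.452; P(Grade=A, Cohort ∈ {C2, C3}) = 0.005 + 0.073 = 0.078.
P(Grade=A | Cohort ∈ {C2, C3}) = 0.078/0.452 = 0.17257.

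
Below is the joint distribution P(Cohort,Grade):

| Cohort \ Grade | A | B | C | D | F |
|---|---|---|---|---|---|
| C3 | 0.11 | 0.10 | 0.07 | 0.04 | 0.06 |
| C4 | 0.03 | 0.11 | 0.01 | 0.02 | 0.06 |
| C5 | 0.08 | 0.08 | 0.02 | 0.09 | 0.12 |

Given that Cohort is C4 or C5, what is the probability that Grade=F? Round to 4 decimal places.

0.2903

P(Cohort=C4) = 0.03 + 0.11 + 0.01 + 0.02 + 0.06 = 0.23.
P(Cohort=C5) = 0.08 + 0.08 + 0.02 + 0.09 + 0.12 = 0.39.
P(Cohort ∈ {C4, C5}) = 0.23 + 0.39 = 0.62; P(Grade=F, Cohort ∈ {C4, C5}) = 0.06 + 0.12 = 0.18.
P(Grade=F | Cohort ∈ {C4, C5}) = 0.18/0.62 = 0.2903.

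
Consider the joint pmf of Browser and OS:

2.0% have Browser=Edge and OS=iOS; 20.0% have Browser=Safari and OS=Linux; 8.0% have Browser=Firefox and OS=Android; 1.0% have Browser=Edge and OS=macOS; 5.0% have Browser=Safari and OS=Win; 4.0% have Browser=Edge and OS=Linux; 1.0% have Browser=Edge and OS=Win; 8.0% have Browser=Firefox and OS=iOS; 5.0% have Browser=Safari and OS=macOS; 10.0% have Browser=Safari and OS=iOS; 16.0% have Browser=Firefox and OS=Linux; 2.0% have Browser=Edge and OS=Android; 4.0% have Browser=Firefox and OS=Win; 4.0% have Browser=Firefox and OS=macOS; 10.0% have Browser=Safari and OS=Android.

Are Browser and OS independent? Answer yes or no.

Every cell satisfies P(Browser,OS) = P(Browser)·P(OS). For instance P(Browser=Firefox) = 0.400, P(OS=Linux) = 0.400, and 0.400×0.400 = 0.160 matches the joint entry. So Browser and OS are independent.

yes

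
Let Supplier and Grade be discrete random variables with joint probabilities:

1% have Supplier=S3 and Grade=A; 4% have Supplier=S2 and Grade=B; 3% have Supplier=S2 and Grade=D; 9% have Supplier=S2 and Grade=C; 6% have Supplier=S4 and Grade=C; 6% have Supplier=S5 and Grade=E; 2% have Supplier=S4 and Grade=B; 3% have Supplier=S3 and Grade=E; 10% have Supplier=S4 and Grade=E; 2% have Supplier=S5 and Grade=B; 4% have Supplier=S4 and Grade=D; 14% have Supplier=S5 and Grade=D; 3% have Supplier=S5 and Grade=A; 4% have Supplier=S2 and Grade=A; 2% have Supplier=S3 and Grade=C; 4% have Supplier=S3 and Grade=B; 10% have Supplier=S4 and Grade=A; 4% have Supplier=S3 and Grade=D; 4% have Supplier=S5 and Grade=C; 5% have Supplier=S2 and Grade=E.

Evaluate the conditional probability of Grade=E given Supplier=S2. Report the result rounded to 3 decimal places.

P(Supplier=S2) = 0.04 + 0.04 + 0.09 + 0.03 + 0.05 = 0.25.
P(Grade=E | Supplier=S2) = 0.05/0.25 = 0.200.

0.200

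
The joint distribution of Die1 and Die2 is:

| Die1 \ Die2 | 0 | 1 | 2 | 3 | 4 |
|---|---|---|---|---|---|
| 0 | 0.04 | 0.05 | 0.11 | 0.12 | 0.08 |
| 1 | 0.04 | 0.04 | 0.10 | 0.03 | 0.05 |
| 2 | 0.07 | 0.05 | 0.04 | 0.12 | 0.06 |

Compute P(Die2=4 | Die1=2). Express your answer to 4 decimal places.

P(Die1=2) = 0.07 + 0.05 + 0.04 + 0.12 + 0.06 = 0.34.
P(Die2=4 | Die1=2) = 0.06/0.34 = 0.1765.

0.1765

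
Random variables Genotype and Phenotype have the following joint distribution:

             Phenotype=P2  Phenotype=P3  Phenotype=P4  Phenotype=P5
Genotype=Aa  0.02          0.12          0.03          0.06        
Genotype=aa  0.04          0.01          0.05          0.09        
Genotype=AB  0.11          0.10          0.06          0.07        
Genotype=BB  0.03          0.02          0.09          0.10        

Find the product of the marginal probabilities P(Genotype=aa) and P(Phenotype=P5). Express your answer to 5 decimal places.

0.06080

P(Genotype=aa) = 0.04 + 0.01 + 0.05 + 0.09 = 0.19.
P(Phenotype=P5) = 0.06 + 0.09 + 0.07 + 0.10 = 0.32.
Product: 0.19 × 0.32 = 0.06080.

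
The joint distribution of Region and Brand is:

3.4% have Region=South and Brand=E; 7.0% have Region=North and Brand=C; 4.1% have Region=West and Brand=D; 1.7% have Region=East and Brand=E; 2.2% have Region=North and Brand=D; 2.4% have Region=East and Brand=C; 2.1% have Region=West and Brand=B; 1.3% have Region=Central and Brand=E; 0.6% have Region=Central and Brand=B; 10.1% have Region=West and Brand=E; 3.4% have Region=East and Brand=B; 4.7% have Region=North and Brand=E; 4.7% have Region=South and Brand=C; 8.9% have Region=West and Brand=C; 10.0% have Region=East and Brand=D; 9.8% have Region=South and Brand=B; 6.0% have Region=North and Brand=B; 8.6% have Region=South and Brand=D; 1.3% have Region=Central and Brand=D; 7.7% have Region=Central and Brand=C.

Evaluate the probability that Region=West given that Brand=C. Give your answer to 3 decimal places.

0.290

P(Brand=C) = 0.070 + 0.047 + 0.024 + 0.089 + 0.077 = 0.307.
P(Region=West | Brand=C) = 0.089/0.307 = 0.290.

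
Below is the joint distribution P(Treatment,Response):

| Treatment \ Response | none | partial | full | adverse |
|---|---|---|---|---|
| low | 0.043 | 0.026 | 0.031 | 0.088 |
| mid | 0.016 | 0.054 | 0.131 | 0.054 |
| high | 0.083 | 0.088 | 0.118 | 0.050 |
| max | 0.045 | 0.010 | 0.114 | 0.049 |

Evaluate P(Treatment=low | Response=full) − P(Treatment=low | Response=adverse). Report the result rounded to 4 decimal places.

-0.2865

P(Response=full) = 0.031 + 0.131 + 0.118 + 0.114 = 0.394; P(Treatment=low | Response=full) = 0.031/0.394 = 0.07868.
P(Response=adverse) = 0.088 + 0.054 + 0.050 + 0.049 = 0.241; P(Treatment=low | Response=adverse) = 0.088/0.241 = 0.36515.
Difference = -0.2865.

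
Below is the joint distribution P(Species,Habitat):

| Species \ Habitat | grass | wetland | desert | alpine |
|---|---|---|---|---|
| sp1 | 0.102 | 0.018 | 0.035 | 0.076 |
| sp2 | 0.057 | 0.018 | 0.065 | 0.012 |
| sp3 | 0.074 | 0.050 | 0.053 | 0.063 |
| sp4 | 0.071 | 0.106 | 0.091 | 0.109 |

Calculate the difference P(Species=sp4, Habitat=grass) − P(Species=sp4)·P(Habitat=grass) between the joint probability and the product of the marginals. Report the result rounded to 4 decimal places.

-0.0436

P(Species=sp4) = 0.071 + 0.106 + 0.091 + 0.109 = 0.377.
P(Habitat=grass) = 0.102 + 0.057 + 0.074 + 0.071 = 0.304.
P(Species=sp4, Habitat=grass) − P(Species=sp4)P(Habitat=grass) = 0.071 − 0.377×0.304 = -0.0436.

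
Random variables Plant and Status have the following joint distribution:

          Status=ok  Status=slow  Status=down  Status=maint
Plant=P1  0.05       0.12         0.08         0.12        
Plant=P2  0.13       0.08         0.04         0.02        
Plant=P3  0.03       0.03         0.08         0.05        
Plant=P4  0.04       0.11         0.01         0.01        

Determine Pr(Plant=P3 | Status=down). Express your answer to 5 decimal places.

P(Status=down) = 0.08 + 0.04 + 0.08 + 0.01 = 0.21.
P(Plant=P3 | Status=down) = 0.08/0.21 = 0.38095.

0.38095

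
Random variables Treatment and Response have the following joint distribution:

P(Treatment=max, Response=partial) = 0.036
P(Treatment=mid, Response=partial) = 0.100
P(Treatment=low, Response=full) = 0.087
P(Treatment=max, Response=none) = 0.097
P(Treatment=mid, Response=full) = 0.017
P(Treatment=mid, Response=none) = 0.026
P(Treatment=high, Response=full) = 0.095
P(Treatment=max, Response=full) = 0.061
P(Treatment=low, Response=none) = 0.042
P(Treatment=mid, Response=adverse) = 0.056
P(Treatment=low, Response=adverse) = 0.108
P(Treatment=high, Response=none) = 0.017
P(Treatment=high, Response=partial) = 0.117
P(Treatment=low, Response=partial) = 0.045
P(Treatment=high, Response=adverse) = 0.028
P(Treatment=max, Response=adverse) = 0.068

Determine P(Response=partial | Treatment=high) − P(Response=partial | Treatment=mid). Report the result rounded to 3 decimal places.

P(Treatment=high) = 0.017 + 0.117 + 0.095 + 0.028 = 0.257; P(Response=partial | Treatment=high) = 0.117/0.257 = 0.4553.
P(Treatment=mid) = 0.026 + 0.100 + 0.017 + 0.056 = 0.199; P(Response=partial | Treatment=mid) = 0.100/0.199 = 0.5025.
Difference = -0.047.

-0.047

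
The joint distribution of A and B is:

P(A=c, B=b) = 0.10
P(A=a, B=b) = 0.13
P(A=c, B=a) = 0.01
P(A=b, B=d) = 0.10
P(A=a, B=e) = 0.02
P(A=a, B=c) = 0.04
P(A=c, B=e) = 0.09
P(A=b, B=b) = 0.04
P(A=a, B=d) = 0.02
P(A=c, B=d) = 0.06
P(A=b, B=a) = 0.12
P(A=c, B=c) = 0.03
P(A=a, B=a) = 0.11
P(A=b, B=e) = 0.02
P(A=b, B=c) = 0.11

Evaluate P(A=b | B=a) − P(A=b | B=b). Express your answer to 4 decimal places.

0.3519

P(B=a) = 0.11 + 0.12 + 0.01 = 0.24; P(A=b | B=a) = 0.12/0.24 = 0.50000.
P(B=b) = 0.13 + 0.04 + 0.10 = 0.27; P(A=b | B=b) = 0.04/0.27 = 0.14815.
Difference = 0.3519.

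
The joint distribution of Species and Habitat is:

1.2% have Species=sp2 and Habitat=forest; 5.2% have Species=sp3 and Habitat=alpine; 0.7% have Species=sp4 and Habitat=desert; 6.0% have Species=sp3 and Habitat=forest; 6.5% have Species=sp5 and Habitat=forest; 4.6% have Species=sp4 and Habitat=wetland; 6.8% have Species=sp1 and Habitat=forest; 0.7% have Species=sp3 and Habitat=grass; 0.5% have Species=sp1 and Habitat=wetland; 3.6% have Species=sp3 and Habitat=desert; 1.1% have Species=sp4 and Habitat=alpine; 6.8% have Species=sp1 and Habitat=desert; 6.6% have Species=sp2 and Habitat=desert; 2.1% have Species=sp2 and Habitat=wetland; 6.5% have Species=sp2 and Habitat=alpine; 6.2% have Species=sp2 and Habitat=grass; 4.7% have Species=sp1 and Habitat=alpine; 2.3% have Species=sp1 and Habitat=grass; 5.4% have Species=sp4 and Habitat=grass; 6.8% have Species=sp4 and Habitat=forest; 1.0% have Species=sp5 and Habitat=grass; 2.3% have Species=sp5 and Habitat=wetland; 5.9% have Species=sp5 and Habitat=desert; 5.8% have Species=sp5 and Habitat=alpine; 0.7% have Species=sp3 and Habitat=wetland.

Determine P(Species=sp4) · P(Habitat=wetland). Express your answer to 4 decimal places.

0.0190

P(Species=sp4) = 0.068 + 0.054 + 0.046 + 0.007 + 0.011 = 0.186.
P(Habitat=wetland) = 0.005 + 0.021 + 0.007 + 0.046 + 0.023 = 0.102.
Product: 0.186 × 0.102 = 0.0190.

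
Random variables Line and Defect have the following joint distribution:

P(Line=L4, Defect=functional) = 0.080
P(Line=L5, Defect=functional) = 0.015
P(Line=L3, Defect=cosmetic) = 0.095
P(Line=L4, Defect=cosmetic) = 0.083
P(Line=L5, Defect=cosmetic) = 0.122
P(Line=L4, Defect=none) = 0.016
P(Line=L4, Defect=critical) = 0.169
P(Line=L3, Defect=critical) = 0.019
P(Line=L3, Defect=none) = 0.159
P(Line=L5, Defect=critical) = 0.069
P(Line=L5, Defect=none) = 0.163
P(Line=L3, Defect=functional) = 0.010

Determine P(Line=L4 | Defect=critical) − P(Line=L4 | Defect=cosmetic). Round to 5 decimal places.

0.38092

P(Defect=critical) = 0.019 + 0.169 + 0.069 = 0.257; P(Line=L4 | Defect=critical) = 0.169/0.257 = 0.657588.
P(Defect=cosmetic) = 0.095 + 0.083 + 0.122 = 0.300; P(Line=L4 | Defect=cosmetic) = 0.083/0.300 = 0.276667.
Difference = 0.38092.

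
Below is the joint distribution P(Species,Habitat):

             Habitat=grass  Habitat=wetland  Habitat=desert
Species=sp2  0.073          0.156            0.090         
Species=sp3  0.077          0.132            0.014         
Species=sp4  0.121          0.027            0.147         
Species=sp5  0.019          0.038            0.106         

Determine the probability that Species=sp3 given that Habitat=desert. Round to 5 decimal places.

P(Habitat=desert) = 0.090 + 0.014 + 0.147 + 0.106 = 0.357.
P(Species=sp3 | Habitat=desert) = 0.014/0.357 = 0.03922.

0.03922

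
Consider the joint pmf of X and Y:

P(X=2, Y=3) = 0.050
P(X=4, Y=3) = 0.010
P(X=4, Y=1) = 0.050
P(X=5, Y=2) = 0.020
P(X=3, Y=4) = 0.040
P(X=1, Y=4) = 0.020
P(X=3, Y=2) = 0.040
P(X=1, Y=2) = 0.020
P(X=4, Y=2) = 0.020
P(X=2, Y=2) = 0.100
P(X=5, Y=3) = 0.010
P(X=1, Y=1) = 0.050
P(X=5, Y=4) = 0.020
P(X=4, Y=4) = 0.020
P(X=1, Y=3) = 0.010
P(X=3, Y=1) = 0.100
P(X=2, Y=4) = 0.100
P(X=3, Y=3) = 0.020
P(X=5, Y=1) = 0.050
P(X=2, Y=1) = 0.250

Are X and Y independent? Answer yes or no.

yes

Every cell satisfies P(X,Y) = P(X)·P(Y). For instance P(X=4) = 0.100, P(Y=4) = 0.200, and 0.100×0.200 = 0.020 matches the joint entry. So X and Y are independent.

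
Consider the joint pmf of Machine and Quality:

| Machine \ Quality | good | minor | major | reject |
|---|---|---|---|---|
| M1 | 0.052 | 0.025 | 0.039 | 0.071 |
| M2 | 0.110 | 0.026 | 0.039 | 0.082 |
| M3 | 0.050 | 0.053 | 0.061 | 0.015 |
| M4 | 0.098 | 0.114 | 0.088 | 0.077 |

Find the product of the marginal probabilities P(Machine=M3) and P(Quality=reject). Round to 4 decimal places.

0.0439

P(Machine=M3) = 0.050 + 0.053 + 0.061 + 0.015 = 0.179.
P(Quality=reject) = 0.071 + 0.082 + 0.015 + 0.077 = 0.245.
Product: 0.179 × 0.245 = 0.0439.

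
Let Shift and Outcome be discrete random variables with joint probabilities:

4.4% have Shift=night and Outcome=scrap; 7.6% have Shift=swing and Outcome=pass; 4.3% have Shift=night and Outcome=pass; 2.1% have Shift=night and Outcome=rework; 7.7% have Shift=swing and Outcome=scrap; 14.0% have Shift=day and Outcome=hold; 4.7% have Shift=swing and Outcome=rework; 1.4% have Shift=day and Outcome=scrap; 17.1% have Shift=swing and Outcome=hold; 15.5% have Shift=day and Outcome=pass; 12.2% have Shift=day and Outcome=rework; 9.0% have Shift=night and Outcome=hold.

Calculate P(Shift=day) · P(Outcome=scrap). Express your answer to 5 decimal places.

P(Shift=day) = 0.155 + 0.122 + 0.014 + 0.140 = 0.431.
P(Outcome=scrap) = 0.014 + 0.077 + 0.044 = 0.135.
Product: 0.431 × 0.135 = 0.05819.

0.05819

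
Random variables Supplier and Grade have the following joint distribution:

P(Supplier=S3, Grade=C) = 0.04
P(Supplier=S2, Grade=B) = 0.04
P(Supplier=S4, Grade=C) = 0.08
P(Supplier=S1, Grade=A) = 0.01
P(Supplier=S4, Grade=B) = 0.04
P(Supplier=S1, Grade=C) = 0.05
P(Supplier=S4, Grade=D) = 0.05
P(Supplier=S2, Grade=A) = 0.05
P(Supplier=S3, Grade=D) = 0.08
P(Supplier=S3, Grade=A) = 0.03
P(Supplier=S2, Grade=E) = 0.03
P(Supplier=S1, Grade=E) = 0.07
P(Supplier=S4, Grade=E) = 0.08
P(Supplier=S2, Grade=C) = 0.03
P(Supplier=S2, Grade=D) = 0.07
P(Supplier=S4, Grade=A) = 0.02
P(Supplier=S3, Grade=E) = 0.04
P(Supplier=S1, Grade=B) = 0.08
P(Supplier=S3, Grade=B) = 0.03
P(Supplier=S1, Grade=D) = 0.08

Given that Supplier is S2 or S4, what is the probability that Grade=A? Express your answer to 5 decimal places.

P(Supplier=S2) = 0.05 + 0.04 + 0.03 + 0.07 + 0.03 = 0.22.
P(Supplier=S4) = 0.02 + 0.04 + 0.08 + 0.05 + 0.08 = 0.27.
P(Supplier ∈ {S2, S4}) = 0.22 + 0.27 = 0.49; P(Grade=A, Supplier ∈ {S2, S4}) = 0.05 + 0.02 = 0.07.
P(Grade=A | Supplier ∈ {S2, S4}) = 0.07/0.49 = 0.14286.

0.14286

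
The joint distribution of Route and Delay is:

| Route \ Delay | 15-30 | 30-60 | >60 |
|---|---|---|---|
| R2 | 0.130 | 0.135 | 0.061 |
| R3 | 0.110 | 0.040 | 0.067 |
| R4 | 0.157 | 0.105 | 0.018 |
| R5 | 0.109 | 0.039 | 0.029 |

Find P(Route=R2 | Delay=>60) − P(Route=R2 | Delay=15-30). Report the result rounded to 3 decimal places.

P(Delay=>60) = 0.061 + 0.067 + 0.018 + 0.029 = 0.175; P(Route=R2 | Delay=>60) = 0.061/0.175 = 0.3486.
P(Delay=15-30) = 0.130 + 0.110 + 0.157 + 0.109 = 0.506; P(Route=R2 | Delay=15-30) = 0.130/0.506 = 0.2569.
Difference = 0.092.

0.092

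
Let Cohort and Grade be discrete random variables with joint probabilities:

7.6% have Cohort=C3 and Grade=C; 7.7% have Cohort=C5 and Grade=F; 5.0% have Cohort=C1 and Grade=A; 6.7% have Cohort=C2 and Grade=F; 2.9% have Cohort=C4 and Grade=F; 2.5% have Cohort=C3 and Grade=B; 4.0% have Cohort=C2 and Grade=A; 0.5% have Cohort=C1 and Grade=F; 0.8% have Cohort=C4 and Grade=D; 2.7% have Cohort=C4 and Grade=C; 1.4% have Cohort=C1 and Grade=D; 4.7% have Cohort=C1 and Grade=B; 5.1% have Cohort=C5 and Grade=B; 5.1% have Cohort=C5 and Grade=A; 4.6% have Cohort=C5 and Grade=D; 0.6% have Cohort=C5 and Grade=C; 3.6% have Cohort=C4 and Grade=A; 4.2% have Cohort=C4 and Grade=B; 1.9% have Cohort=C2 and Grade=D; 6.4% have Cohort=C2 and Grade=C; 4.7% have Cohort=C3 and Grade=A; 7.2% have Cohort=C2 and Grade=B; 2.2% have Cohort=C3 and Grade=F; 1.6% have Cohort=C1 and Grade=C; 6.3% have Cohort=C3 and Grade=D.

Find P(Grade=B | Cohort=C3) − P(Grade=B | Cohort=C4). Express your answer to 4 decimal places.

P(Cohort=C3) = 0.047 + 0.025 + 0.076 + 0.063 + 0.022 = 0.233; P(Grade=B | Cohort=C3) = 0.025/0.233 = 0.10730.
P(Cohort=C4) = 0.036 + 0.042 + 0.027 + 0.008 + 0.029 = 0.142; P(Grade=B | Cohort=C4) = 0.042/0.142 = 0.29577.
Difference = -0.1885.

-0.1885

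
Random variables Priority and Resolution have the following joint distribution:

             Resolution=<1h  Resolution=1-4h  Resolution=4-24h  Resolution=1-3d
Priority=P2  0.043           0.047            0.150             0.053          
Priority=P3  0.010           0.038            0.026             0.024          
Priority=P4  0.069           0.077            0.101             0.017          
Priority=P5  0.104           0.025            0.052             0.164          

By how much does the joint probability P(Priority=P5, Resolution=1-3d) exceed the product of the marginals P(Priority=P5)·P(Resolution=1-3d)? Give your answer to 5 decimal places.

P(Priority=P5) = 0.104 + 0.025 + 0.052 + 0.164 = 0.345.
P(Resolution=1-3d) = 0.053 + 0.024 + 0.017 + 0.164 = 0.258.
P(Priority=P5, Resolution=1-3d) − P(Priority=P5)P(Resolution=1-3d) = 0.164 − 0.345×0.258 = 0.07499.

0.07499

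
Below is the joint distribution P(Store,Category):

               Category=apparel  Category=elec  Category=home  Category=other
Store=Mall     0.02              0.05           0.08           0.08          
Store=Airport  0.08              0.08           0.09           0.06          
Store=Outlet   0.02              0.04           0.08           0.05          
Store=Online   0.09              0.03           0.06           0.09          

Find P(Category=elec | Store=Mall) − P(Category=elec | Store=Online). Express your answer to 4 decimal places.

P(Store=Mall) = 0.02 + 0.05 + 0.08 + 0.08 = 0.23; P(Category=elec | Store=Mall) = 0.05/0.23 = 0.21739.
P(Store=Online) = 0.09 + 0.03 + 0.06 + 0.09 = 0.27; P(Category=elec | Store=Online) = 0.03/0.27 = 0.11111.
Difference = 0.1063.

0.1063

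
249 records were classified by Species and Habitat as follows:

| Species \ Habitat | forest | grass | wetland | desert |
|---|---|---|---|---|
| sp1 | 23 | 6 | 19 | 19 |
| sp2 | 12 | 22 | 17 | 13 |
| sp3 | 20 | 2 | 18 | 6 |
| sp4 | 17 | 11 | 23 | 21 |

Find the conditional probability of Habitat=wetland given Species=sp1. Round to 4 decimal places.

0.2836

Total with Species=sp1: 23 + 6 + 19 + 19 = 67.
P(Habitat=wetland | Species=sp1) = 19/67 = 0.2836.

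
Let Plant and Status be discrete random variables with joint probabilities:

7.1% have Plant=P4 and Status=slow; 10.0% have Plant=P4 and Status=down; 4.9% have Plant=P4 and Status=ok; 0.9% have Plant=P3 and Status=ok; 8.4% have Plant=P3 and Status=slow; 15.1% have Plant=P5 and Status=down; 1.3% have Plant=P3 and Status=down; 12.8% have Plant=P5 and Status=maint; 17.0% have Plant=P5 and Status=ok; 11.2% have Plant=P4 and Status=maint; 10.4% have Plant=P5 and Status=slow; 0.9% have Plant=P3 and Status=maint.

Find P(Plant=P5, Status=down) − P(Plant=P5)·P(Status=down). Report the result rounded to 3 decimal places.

0.005

P(Plant=P5) = 0.170 + 0.104 + 0.151 + 0.128 = 0.553.
P(Status=down) = 0.013 + 0.100 + 0.151 = 0.264.
P(Plant=P5, Status=down) − P(Plant=P5)P(Status=down) = 0.151 − 0.553×0.264 = 0.005.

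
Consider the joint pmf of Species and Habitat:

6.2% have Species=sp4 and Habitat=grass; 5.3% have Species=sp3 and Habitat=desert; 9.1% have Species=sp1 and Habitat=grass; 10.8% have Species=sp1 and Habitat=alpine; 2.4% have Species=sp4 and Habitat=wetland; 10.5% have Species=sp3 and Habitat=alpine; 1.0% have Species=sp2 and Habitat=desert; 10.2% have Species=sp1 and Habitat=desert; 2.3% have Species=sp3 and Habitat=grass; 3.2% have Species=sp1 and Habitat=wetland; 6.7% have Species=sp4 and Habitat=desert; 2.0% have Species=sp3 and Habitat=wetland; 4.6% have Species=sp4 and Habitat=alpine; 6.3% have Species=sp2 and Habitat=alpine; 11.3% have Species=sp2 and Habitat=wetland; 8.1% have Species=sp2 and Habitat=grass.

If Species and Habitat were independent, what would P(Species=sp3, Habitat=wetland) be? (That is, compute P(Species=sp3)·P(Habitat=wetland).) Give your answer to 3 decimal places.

0.038

P(Species=sp3) = 0.023 + 0.020 + 0.053 + 0.105 = 0.201.
P(Habitat=wetland) = 0.032 + 0.113 + 0.020 + 0.024 = 0.189.
Product: 0.201 × 0.189 = 0.038.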